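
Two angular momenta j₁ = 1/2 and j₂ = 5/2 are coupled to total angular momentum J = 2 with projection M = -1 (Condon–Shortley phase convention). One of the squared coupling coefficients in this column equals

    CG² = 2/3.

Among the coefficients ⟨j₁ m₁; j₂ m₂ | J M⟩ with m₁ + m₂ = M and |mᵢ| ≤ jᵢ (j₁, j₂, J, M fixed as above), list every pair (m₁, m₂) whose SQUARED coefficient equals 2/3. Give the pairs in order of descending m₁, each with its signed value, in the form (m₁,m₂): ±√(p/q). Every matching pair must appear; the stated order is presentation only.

(1/2,-3/2): +√(2/3)

Admissible pairs with m₁+m₂ = M = -1: (-1/2,-1/2), (1/2,-3/2)
  (m₁,m₂)=(1/2,-3/2): CG² = 2/3, CG = +√(2/3)   ← matches the target
  (m₁,m₂)=(-1/2,-1/2): CG² = 1/3, CG = −√(1/3)
Pairs with CG² = 2/3: (1/2,-3/2): +√(2/3)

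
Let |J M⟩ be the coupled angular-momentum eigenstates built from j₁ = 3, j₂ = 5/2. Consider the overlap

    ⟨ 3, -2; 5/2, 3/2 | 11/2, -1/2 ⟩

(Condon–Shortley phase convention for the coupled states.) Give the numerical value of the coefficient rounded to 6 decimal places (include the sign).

+√(5/77) = +0.254824

triangle: 0!·6!·5!/12! = 86400/479001600
(j±m)!: 1!·5!·4!·1!·5!·6! = 248832000
prefactor² = (2J+1)·Δ·N² = 41472000/77
  k=0: +1/(0!·0!·5!·4!·1!·1!) = 1/2880
Σ = 1/2880  ⇒  CG² = 41472000/77·(1/2880)² = 5/77
CG = +√(5/77) = +0.254824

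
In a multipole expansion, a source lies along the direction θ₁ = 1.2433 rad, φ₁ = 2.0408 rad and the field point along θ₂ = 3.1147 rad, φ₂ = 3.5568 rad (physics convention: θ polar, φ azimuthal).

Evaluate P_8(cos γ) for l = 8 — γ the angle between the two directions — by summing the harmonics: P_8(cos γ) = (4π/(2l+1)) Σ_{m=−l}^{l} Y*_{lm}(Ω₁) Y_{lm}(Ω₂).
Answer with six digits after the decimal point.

-0.262248

Summing Y*_{l m}(θ₁,φ₁)·Y_{l m}(θ₂,φ₂) over m ∈ [−8, 8]; prefactor 4π/(2·8+1) = 0.739198:
  term(m=-8) = +0.000000+0.000000i   from Y*(Ω₁)=-0.271309-0.193050i, Y(Ω₂)=-0.000000+0.000000i
  term(m=-7) = +0.000000-0.000000i   from Y*(Ω₁)=-0.066919+0.447520i, Y(Ω₂)=-0.000000-0.000000i
  term(m=-6) = -0.000000-0.000000i   from Y*(Ω₁)=+0.142078-0.047331i, Y(Ω₂)=-0.000000-0.000000i
  term(m=-5) = +0.000000-0.000000i   from Y*(Ω₁)=+0.205060+0.202543i, Y(Ω₂)=-0.000000-0.000000i
  term(m=-4) = -0.000002-0.000000i   from Y*(Ω₁)=+0.082279-0.257552i, Y(Ω₂)=-0.000001-0.000007i
  term(m=-3) = +0.000008-0.000046i   from Y*(Ω₁)=+0.171218-0.027769i, Y(Ω₂)=+0.000087-0.000257i
  term(m=-2) = -0.002226-0.000245i   from Y*(Ω₁)=-0.177710-0.243330i, Y(Ω₂)=+0.005014-0.005487i
  term(m=-1) = +0.000863-0.015731i   from Y*(Ω₁)=+0.054114-0.106530i, Y(Ω₂)=+0.120649-0.053186i
  term(m=+0) = -0.352059-0.000000i   from Y*(Ω₁)=-0.306668-0.000000i, Y(Ω₂)=+1.148014+0.000000i
  term(m=+1) = +0.000863+0.015731i   from Y*(Ω₁)=-0.054114-0.106530i, Y(Ω₂)=-0.120649-0.053186i
  term(m=+2) = -0.002226+0.000245i   from Y*(Ω₁)=-0.177710+0.243330i, Y(Ω₂)=+0.005014+0.005487i
  term(m=+3) = +0.000008+0.000046i   from Y*(Ω₁)=-0.171218-0.027769i, Y(Ω₂)=-0.000087-0.000257i
  term(m=+4) = -0.000002+0.000000i   from Y*(Ω₁)=+0.082279+0.257552i, Y(Ω₂)=-0.000001+0.000007i
  term(m=+5) = +0.000000+0.000000i   from Y*(Ω₁)=-0.205060+0.202543i, Y(Ω₂)=+0.000000-0.000000i
  term(m=+6) = -0.000000+0.000000i   from Y*(Ω₁)=+0.142078+0.047331i, Y(Ω₂)=-0.000000+0.000000i
  term(m=+7) = +0.000000+0.000000i   from Y*(Ω₁)=+0.066919+0.447520i, Y(Ω₂)=+0.000000-0.000000i
  term(m=+8) = +0.000000-0.000000i   from Y*(Ω₁)=-0.271309+0.193050i, Y(Ω₂)=-0.000000-0.000000i
Σ over m = -0.354774-0.000000i; ×(4π/17) → -0.262248-0.000000i. Real part: -0.262248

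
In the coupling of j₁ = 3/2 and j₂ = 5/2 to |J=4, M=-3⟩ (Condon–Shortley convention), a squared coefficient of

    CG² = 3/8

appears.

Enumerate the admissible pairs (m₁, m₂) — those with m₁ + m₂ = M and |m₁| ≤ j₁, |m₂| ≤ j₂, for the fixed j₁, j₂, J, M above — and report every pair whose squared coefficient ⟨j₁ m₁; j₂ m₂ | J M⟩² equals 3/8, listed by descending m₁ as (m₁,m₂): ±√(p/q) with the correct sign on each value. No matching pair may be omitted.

(-1/2,-5/2): +√(3/8)

Admissible pairs with m₁+m₂ = M = -3: (-3/2,-3/2), (-1/2,-5/2)
  (m₁,m₂)=(-1/2,-5/2): CG² = 3/8, CG = +√(3/8)   ← matches the target
  (m₁,m₂)=(-3/2,-3/2): CG² = 5/8, CG = +√(5/8)
Pairs with CG² = 3/8: (-1/2,-5/2): +√(3/8)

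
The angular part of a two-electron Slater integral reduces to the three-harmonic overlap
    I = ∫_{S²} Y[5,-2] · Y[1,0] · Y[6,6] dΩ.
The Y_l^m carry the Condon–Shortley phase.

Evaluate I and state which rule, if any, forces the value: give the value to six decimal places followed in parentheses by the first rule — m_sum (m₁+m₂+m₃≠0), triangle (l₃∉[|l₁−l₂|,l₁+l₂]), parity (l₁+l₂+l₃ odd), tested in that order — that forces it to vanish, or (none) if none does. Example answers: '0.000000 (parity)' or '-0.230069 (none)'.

0.000000 (m_sum)

m-sum = -2 + 0 + 6 = 4 ≠ 0 ⇒ I = 0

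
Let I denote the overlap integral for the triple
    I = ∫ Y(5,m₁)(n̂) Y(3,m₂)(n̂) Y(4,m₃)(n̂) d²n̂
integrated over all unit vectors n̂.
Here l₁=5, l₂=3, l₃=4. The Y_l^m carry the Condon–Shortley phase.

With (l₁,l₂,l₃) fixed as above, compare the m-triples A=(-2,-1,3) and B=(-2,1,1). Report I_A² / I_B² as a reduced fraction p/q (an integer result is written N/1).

l's match ⇒ only the (l;m) 3-j factors differ between A and B.
A: triangle coeff Δ(5,3,4) = 1/180180; Σ_t [1,2]: t=1:−1/4320 t=2:+1/960 = 7/8640; (3j)²=343/12870 [(5 3 4; -2 -1 3)], sign=-1
B: triangle coeff Δ(5,3,4) = 1/180180; Σ_t [2,4]: t=2:+1/960 t=3:−1/288 t=4:+1/1728 = -1/540; (3j)²=128/6435 [(5 3 4; -2 1 1)], sign=+1
I_A²/I_B² = (343/12870)/(128/6435) = 343/256

343/256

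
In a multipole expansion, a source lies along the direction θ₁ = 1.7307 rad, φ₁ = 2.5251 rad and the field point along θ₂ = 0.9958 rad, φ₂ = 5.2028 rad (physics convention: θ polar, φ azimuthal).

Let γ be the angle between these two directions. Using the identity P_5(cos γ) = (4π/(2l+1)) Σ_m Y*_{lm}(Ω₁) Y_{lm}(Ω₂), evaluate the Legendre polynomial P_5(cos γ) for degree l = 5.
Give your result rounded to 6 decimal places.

Summing Y*_{l m}(θ₁,φ₁)·Y_{l m}(θ₂,φ₂) over m ∈ [−5, 5]; prefactor 4π/(2·5+1) = 1.142397:
  [-5]  conj(Y_{5,-5})(Ω₁) = (0.434512, 0.025722) ; Y_{5,-5}(Ω₂) = (0.122895, -0.149043) ; Δ = (0.057233, -0.061600)
  [-4]  conj(Y_{5,-4})(Ω₁) = (0.173227, 0.138832) ; Y_{5,-4}(Ω₂) = (-0.150817, -0.366019) ; Δ = (0.024690, -0.084343)
  [-3]  conj(Y_{5,-3})(Ω₁) = (-0.070676, -0.247009) ; Y_{5,-3}(Ω₂) = (-0.338072, -0.033771) ; Δ = (0.015552, 0.085894)
  [-2]  conj(Y_{5,-2})(Ω₁) = (0.080537, -0.229269) ; Y_{5,-2}(Ω₂) = (0.040712, -0.060808) ; Δ = (-0.010663, -0.014231)
  [-1]  conj(Y_{5,-1})(Ω₁) = (-0.169903, 0.120398) ; Y_{5,-1}(Ω₂) = (-0.165034, -0.309102) ; Δ = (0.065255, 0.032647)
  [+0]  conj(Y_{5,0})(Ω₁) = (-0.247026, -0.000000) ; Y_{5,0}(Ω₂) = (-0.012218, 0.000000) ; Δ = (0.003018, 0.000000)
  [+1]  conj(Y_{5,1})(Ω₁) = (0.169903, 0.120398) ; Y_{5,1}(Ω₂) = (0.165034, -0.309102) ; Δ = (0.065255, -0.032647)
  [+2]  conj(Y_{5,2})(Ω₁) = (0.080537, 0.229269) ; Y_{5,2}(Ω₂) = (0.040712, 0.060808) ; Δ = (-0.010663, 0.014231)
  [+3]  conj(Y_{5,3})(Ω₁) = (0.070676, -0.247009) ; Y_{5,3}(Ω₂) = (0.338072, -0.033771) ; Δ = (0.015552, -0.085894)
  [+4]  conj(Y_{5,4})(Ω₁) = (0.173227, -0.138832) ; Y_{5,4}(Ω₂) = (-0.150817, 0.366019) ; Δ = (0.024690, 0.084343)
  [+5]  conj(Y_{5,5})(Ω₁) = (-0.434512, 0.025722) ; Y_{5,5}(Ω₂) = (-0.122895, -0.149043) ; Δ = (0.057233, 0.061600)
Total Σ_m = (0.307152, 0.000000). Multiply by 1.142397: (0.350890, 0.000000). P_5(cos γ) = 0.350890

0.350890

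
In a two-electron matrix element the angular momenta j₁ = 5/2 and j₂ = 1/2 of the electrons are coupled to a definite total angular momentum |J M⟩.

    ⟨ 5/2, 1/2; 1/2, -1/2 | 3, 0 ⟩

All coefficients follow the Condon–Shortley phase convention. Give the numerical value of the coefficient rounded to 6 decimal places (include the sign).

j₁+j₂−J=0  J+j₁−j₂=5  J−j₁+j₂=1  j₁+j₂+J+1=7
(j₁±m₁, j₂±m₂, J±M) = (3,2,0,1,3,3)
P² = 72
sum k=0..0:
  [0] +1/12 = 1/12
S = 1/12
C² = P²·S² = 1/2 ; C = +0.707107

+√(1/2) ≈ +0.707107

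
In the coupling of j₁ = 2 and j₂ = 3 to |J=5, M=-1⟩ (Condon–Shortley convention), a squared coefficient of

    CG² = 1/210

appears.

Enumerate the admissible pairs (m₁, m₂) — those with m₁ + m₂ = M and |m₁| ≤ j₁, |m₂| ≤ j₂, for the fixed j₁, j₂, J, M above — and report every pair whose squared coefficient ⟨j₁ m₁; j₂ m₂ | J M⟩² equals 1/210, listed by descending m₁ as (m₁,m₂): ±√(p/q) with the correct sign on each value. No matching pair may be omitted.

(2,-3): +√(1/210)

Admissible pairs with m₁+m₂ = M = -1: (-2,1), (-1,0), (0,-1), (1,-2), (2,-3)
  (m₁,m₂)=(2,-3): CG² = 1/210, CG = +√(1/210)   ← matches the target
  (m₁,m₂)=(1,-2): CG² = 4/35, CG = +√(4/35)
  (m₁,m₂)=(0,-1): CG² = 3/7, CG = +√(3/7)
  (m₁,m₂)=(-1,0): CG² = 8/21, CG = +√(8/21)
  (m₁,m₂)=(-2,1): CG² = 1/14, CG = +√(1/14)
Pairs with CG² = 1/210: (2,-3): +√(1/210)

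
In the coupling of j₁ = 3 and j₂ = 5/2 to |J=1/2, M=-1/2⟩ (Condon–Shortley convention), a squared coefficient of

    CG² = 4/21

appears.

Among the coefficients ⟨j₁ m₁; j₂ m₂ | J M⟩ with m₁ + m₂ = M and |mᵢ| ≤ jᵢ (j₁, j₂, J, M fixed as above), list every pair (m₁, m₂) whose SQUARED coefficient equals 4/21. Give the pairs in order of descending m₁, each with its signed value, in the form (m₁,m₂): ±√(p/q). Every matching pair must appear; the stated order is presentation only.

(-1,1/2): −√(4/21)

Admissible pairs with m₁+m₂ = M = -1/2: (-3,5/2), (-2,3/2), (-1,1/2), (0,-1/2), (1,-3/2), (2,-5/2)
  (m₁,m₂)=(2,-5/2): CG² = 1/21, CG = +√(1/21)
  (m₁,m₂)=(1,-3/2): CG² = 2/21, CG = −√(2/21)
  (m₁,m₂)=(0,-1/2): CG² = 1/7, CG = +√(1/7)
  (m₁,m₂)=(-1,1/2): CG² = 4/21, CG = −√(4/21)   ← matches the target
  (m₁,m₂)=(-2,3/2): CG² = 5/21, CG = +√(5/21)
  (m₁,m₂)=(-3,5/2): CG² = 2/7, CG = −√(2/7)
Pairs with CG² = 4/21: (-1,1/2): −√(4/21)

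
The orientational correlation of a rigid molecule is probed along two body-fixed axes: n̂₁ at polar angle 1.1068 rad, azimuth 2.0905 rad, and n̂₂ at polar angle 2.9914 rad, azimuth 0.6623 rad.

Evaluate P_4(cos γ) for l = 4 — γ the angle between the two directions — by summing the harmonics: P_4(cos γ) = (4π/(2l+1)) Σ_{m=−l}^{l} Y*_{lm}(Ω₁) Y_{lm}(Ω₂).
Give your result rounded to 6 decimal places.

-0.156786

Addition theorem: P_4(cos γ) = (4π/9) Σ_m Y*_{lm}(Ω₁) Y_{lm}(Ω₂), m = −4…4:
  term(m=-4) = +0.000053-0.000034i   from Y*(Ω₁)=-0.137676+0.247280i, Y(Ω₂)=-0.000195-0.000105i
  term(m=-3) = +0.000689+0.001511i   from Y*(Ω₁)=+0.400577-0.004681i, Y(Ω₂)=+0.001676+0.003792i
  term(m=-2) = -0.004516+0.001324i   from Y*(Ω₁)=-0.054490-0.092704i, Y(Ω₂)=+0.010666-0.042444i
  term(m=-1) = +0.011566+0.080562i   from Y*(Ω₁)=+0.150260-0.262616i, Y(Ω₂)=-0.212123+0.165412i
  term(m=+0) = -0.127874-0.000000i   from Y*(Ω₁)=-0.169729-0.000000i, Y(Ω₂)=+0.753404+0.000000i
  term(m=+1) = +0.011566-0.080562i   from Y*(Ω₁)=-0.150260-0.262616i, Y(Ω₂)=+0.212123+0.165412i
  term(m=+2) = -0.004516-0.001324i   from Y*(Ω₁)=-0.054490+0.092704i, Y(Ω₂)=+0.010666+0.042444i
  term(m=+3) = +0.000689-0.001511i   from Y*(Ω₁)=-0.400577-0.004681i, Y(Ω₂)=-0.001676+0.003792i
  term(m=+4) = +0.000053+0.000034i   from Y*(Ω₁)=-0.137676-0.247280i, Y(Ω₂)=-0.000195+0.000105i
Σ over m = -0.112290-0.000000i; ×(4π/9) → -0.156786-0.000000i. Real part: -0.156786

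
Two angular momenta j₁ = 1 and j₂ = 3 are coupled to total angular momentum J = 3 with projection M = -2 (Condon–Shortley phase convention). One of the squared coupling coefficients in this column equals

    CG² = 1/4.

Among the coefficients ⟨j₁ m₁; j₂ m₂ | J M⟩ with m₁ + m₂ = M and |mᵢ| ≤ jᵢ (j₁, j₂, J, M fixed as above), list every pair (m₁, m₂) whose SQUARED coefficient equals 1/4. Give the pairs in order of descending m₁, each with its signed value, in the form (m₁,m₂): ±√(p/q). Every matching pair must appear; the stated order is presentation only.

Admissible pairs with m₁+m₂ = M = -2: (-1,-1), (0,-2), (1,-3)
  (m₁,m₂)=(1,-3): CG² = 1/4, CG = +√(1/4)   ← matches the target
  (m₁,m₂)=(0,-2): CG² = 1/3, CG = +√(1/3)
  (m₁,m₂)=(-1,-1): CG² = 5/12, CG = −√(5/12)
Pairs with CG² = 1/4: (1,-3): +√(1/4)

(1,-3): +√(1/4)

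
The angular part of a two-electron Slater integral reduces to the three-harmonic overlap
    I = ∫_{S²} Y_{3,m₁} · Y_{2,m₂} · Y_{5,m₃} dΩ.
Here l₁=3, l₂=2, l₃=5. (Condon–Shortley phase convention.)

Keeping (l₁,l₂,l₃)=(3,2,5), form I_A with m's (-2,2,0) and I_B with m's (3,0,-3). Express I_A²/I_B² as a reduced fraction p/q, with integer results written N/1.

l's match ⇒ only the (l;m) 3-j factors differ between A and B.
A: triangle coeff Δ(3,2,5) = 1/2310; Σ_t [0,0]: t=0:+1/2880 = 1/2880; (3j)²=1/462 [(3 2 5; -2 2 0)], sign=-1
B: triangle coeff Δ(3,2,5) = 1/2310; Σ_t [0,0]: t=0:+1/2880 = 1/2880; (3j)²=2/165 [(3 2 5; 3 0 -3)], sign=+1
I_A²/I_B² = (1/462)/(2/165) = 5/28

5/28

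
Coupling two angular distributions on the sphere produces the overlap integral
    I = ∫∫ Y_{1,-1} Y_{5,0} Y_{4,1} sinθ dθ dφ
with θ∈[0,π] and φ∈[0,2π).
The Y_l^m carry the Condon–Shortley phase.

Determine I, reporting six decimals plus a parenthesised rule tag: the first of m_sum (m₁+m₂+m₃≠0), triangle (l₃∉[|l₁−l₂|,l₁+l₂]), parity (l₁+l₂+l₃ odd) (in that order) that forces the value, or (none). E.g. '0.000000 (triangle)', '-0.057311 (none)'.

m-sum 0 ✓  L=10 even ✓  4≤4≤6 ✓
Π(2lᵢ+1) = 3×11×9 = 297
triangle coeff Δ(1,5,4) = 1/495
Σ_t [1,1]: t=1:−1/576 = -1/576
(3j)²=5/99 [(1 5 4; 0 0 0)], sign=-1
Σ_t [2,2]: t=2:+1/1440 = 1/1440
(3j)²=2/99 [(1 5 4; -1 0 1)], sign=-1
⇒ 4πI² = 10/33
I = (+1)√(10/33/(4π)) = 0.15528807
No selection rule forces the value: the integral is nonzero (none).

0.155288 (none)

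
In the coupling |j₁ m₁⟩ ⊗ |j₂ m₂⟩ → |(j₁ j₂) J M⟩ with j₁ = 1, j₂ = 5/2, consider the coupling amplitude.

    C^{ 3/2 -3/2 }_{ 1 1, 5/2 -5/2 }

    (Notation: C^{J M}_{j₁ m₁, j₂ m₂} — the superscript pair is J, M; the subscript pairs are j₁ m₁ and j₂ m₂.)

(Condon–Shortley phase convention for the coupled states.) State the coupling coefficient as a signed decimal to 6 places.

√[4·2!0!3!/6! · 2!0!0!5!0!3!] = √(96)
  +(−1)^0/∏(0,2,0,0,0,3)! = 1/12  (running 1/12)
⟨..|..⟩ = √(96)·(1/12) = +0.816497

+0.816497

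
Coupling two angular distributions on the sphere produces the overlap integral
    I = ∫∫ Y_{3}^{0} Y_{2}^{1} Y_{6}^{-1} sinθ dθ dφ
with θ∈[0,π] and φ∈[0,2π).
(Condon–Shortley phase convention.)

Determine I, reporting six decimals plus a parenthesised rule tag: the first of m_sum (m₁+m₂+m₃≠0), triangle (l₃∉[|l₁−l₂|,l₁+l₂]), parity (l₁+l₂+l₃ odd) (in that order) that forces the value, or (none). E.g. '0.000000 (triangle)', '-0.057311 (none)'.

l₃=6 ∉ [1,5] — triangle fails ⇒ I = 0

0.000000 (triangle)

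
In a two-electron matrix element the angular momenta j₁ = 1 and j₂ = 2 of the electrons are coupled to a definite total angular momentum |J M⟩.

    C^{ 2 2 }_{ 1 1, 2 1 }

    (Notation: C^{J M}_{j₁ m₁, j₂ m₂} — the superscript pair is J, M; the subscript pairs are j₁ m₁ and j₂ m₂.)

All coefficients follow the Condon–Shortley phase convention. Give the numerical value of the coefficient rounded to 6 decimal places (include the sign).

triangle: 1!*1!*3!/6! = 6/720
(j±m)!: 2!*0!*3!*1!*4!*0! = 288
prefactor² = (2J+1)*Δ*N² = 12
  k=0: +1/(0!*1!*0!*3!*1!*0!) = 1/6
Σ = 1/6  ⇒  CG² = 12*(1/6)² = 1/3
CG = +√(1/3) = +0.577350

+0.577350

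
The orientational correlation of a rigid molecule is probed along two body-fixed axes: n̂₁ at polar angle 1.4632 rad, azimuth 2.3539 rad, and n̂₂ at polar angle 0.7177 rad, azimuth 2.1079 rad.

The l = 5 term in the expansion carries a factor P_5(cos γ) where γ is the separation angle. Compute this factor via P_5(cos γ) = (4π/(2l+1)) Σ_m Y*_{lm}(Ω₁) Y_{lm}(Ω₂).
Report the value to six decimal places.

Addition theorem: P_5(cos γ) = (4π/11) Σ_m Y*_{lm}(Ω₁) Y_{lm}(Ω₂), m = −5…5:
  [-5]  conj(Y_{5,-5})(Ω₁) = (0.315132, -0.322447) ; Y_{5,-5}(Ω₂) = (-0.025148, 0.051263) ; Δ = (0.008605, 0.024263)
  [-4]  conj(Y_{5,-4})(Ω₁) = (-0.153995, 0.001413) ; Y_{5,-4}(Ω₂) = (-0.112935, -0.173274) ; Δ = (0.017636, 0.026524)
  [-3]  conj(Y_{5,-3})(Ω₁) = (-0.216926, -0.213960) ; Y_{5,-3}(Ω₂) = (0.403841, -0.016370) ; Δ = (-0.091106, -0.082855)
  [-2]  conj(Y_{5,-2})(Ω₁) = (0.000797, 0.173675) ; Y_{5,-2}(Ω₂) = (-0.184805, 0.341044) ; Δ = (-0.059378, -0.031824)
  [-1]  conj(Y_{5,-1})(Ω₁) = (-0.189004, 0.189873) ; Y_{5,-1}(Ω₂) = (0.019604, 0.032920) ; Δ = (-0.009956, -0.002500)
  [+0]  conj(Y_{5,0})(Ω₁) = (0.178354, -0.000000) ; Y_{5,0}(Ω₂) = (-0.390769, 0.000000) ; Δ = (-0.069695, 0.000000)
  [+1]  conj(Y_{5,1})(Ω₁) = (0.189004, 0.189873) ; Y_{5,1}(Ω₂) = (-0.019604, 0.032920) ; Δ = (-0.009956, 0.002500)
  [+2]  conj(Y_{5,2})(Ω₁) = (0.000797, -0.173675) ; Y_{5,2}(Ω₂) = (-0.184805, -0.341044) ; Δ = (-0.059378, 0.031824)
  [+3]  conj(Y_{5,3})(Ω₁) = (0.216926, -0.213960) ; Y_{5,3}(Ω₂) = (-0.403841, -0.016370) ; Δ = (-0.091106, 0.082855)
  [+4]  conj(Y_{5,4})(Ω₁) = (-0.153995, -0.001413) ; Y_{5,4}(Ω₂) = (-0.112935, 0.173274) ; Δ = (0.017636, -0.026524)
  [+5]  conj(Y_{5,5})(Ω₁) = (-0.315132, -0.322447) ; Y_{5,5}(Ω₂) = (0.025148, 0.051263) ; Δ = (0.008605, -0.024263)
Accumulated sum (-0.338094, -0.000000); after 4π/(2l+1) scaling, (-0.386237, -0.000000) ⇒ P_5 = -0.386237

-0.386237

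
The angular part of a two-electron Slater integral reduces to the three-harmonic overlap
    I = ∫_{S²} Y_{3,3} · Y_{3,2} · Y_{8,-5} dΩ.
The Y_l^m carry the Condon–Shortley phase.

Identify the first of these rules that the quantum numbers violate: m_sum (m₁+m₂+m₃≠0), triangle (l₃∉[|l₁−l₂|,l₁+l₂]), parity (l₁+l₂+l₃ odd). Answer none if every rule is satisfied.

triangle

azimuthal sum: 3 + 2 − 5 = 0  ✓
l₃ must lie in [0,6]; have l₃=8  ✗
L = 3 + 3 + 8 = 14 (even)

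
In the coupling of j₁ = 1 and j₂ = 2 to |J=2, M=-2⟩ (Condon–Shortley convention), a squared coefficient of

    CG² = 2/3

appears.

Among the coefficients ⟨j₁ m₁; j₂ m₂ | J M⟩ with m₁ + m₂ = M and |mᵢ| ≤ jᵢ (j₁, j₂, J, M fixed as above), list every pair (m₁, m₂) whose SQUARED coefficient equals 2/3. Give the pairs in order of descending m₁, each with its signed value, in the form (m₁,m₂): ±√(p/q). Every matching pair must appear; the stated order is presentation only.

Admissible pairs with m₁+m₂ = M = -2: (-1,-1), (0,-2)
  (m₁,m₂)=(0,-2): CG² = 2/3, CG = +√(2/3)   ← matches the target
  (m₁,m₂)=(-1,-1): CG² = 1/3, CG = −√(1/3)
Pairs with CG² = 2/3: (0,-2): +√(2/3)

(0,-2): +√(2/3)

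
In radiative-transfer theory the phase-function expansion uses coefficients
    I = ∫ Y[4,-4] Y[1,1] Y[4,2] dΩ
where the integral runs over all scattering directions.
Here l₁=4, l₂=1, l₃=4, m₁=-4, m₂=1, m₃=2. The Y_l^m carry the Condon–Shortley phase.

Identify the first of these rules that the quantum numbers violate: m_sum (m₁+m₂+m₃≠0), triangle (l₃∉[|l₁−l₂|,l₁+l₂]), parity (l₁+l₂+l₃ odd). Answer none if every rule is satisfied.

m_sum

m₁+m₂+m₃ = -4 + 1 + 2 = -1  ✗
triangle: |4−1|=3 ≤ l₃=4 ≤ 4+1=5
parity: l₁+l₂+l₃ = 9 is odd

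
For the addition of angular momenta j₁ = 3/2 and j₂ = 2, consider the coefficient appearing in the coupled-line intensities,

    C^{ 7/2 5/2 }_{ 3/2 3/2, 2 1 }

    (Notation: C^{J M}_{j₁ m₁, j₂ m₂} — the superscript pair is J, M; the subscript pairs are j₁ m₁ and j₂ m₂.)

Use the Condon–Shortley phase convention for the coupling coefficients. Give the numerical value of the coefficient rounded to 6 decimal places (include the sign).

+0.755929  (= +√(4/7))

triangle: 0!*3!*4!/8! = 144/40320
(j±m)!: 3!*0!*3!*1!*6!*1! = 25920
prefactor² = (2J+1)*Δ*N² = 5184/7
  k=0: +1/(0!*0!*0!*3!*3!*1!) = 1/36
Σ = 1/36  ⇒  CG² = 5184/7*(1/36)² = 4/7
CG = +√(4/7) = +0.755929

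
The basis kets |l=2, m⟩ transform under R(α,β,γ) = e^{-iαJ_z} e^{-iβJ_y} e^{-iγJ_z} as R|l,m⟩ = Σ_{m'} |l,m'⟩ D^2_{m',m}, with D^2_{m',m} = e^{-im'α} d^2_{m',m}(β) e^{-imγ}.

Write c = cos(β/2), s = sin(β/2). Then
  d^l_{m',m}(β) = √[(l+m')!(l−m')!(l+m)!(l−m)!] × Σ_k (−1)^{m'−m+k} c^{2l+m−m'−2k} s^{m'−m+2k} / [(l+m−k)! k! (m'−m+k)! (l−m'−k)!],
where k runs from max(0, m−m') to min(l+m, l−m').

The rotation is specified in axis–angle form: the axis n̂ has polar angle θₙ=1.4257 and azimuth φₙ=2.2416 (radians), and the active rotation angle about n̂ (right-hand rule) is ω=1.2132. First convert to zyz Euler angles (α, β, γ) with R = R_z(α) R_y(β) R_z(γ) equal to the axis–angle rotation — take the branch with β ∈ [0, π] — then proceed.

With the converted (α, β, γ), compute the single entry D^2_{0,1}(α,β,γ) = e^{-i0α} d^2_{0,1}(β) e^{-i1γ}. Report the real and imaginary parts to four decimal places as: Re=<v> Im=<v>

Re=0.3491 Im=0.2241

Axis–angle → zyz. n̂ = (sinθₙcosφₙ, sinθₙsinφₙ, cosθₙ) = (-0.615084, +0.775091, +0.144588), ω = 1.2132.
R = I cosω + sinω [n̂]ₓ + (1−cosω) n̂n̂ᵀ gives
  R = [+0.595928, -0.445315, +0.668255; -0.174432, +0.740508, +0.649016; -0.783864, -0.503332, +0.363612]
β = atan2(√(R₁₃²+R₂₃²), R₃₃) = 1.198654; α = atan2(R₂₃, R₁₃) mod 2π = 0.770794; γ = atan2(R₃₂, −R₃₁) mod 2π = 5.712372
First d^2_{0,1}(β=1.1987), then the phase factors e^{-i(0)α} and e^{-i(1)γ}:
With c≡cos(β/2)=0.825715 and s≡sin(β/2)=0.564087, N=[2·2·6·1]^{1/2}=4.898979
k∈{1,2} keeps every argument non-negative
  k=1: (−1)^0·4.8990/(2)·0.8257^3·0.5641^1 = +0.777880
  k=2: (−1)^1·4.8990/(2)·0.8257^1·0.5641^3 = -0.363031
d^2_{0,1}(1.1987) = +0.777880 -0.363031 = +0.414849
D = (+1.000000+0.000000i)·(+0.414849)·(+0.841462+0.540316i) = +0.349080+0.224150i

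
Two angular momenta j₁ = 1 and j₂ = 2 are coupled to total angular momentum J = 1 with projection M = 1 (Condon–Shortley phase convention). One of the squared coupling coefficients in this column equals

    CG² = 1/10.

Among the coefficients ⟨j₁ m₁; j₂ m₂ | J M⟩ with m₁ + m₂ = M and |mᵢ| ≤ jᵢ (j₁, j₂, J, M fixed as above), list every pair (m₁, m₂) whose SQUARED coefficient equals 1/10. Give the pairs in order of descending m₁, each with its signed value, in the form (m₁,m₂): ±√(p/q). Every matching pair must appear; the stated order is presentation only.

(1,0): +√(1/10)

Admissible pairs with m₁+m₂ = M = 1: (-1,2), (0,1), (1,0)
  (m₁,m₂)=(1,0): CG² = 1/10, CG = +√(1/10)   ← matches the target
  (m₁,m₂)=(0,1): CG² = 3/10, CG = −√(3/10)
  (m₁,m₂)=(-1,2): CG² = 3/5, CG = +√(3/5)
Pairs with CG² = 1/10: (1,0): +√(1/10)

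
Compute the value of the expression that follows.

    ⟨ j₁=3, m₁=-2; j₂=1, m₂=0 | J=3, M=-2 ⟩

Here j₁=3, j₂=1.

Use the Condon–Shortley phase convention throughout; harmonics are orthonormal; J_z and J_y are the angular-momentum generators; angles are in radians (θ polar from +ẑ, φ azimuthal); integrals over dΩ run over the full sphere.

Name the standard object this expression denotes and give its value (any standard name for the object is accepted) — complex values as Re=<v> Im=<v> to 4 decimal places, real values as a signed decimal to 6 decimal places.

Clebsch–Gordan coefficient, −√(1/3) ≈ -0.577350

This is a Clebsch–Gordan (vector-coupling) coefficient.
√[7·1!5!1!/8! · 1!5!1!1!1!5!] = √(300)
  +(−1)^0/∏(0,1,5,1,0,0)! = 1/120  (running 1/120)
  +(−1)^1/∏(1,0,4,0,1,1)! = -1/24  (running -1/30)
⟨..|..⟩ = √(300)·(-1/30) = -0.577350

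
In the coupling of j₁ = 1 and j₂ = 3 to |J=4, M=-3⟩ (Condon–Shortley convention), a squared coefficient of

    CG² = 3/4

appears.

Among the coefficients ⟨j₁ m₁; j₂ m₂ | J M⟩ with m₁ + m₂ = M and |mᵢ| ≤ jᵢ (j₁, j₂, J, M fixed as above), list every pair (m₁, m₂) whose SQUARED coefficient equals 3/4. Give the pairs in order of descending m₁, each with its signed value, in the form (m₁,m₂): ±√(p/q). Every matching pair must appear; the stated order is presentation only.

(-1,-2): +√(3/4)

Admissible pairs with m₁+m₂ = M = -3: (-1,-2), (0,-3)
  (m₁,m₂)=(0,-3): CG² = 1/4, CG = +√(1/4)
  (m₁,m₂)=(-1,-2): CG² = 3/4, CG = +√(3/4)   ← matches the target
Pairs with CG² = 3/4: (-1,-2): +√(3/4)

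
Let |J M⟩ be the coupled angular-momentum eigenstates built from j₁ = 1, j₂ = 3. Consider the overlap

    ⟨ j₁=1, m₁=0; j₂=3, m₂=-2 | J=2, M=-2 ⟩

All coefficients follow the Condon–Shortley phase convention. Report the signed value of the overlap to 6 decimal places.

−√(5/21) ≈ -0.487950

j₁+j₂−J=2  J+j₁−j₂=0  J−j₁+j₂=4  j₁+j₂+J+1=7
(j₁±m₁, j₂±m₂, J±M) = (1,1,1,5,0,4)
P² = 960/7
sum k=1..1:
  [1] −1/24 = -1/24
S = -1/24
C² = P²·S² = 5/21 ; C = -0.487950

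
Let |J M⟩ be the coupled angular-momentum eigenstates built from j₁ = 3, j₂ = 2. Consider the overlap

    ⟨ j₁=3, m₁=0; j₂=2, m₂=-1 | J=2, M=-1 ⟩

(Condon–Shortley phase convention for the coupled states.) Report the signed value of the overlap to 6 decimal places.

j₁+j₂−J=3  J+j₁−j₂=3  J−j₁+j₂=1  j₁+j₂+J+1=8
(j₁±m₁, j₂±m₂, J±M) = (3,3,1,3,1,3)
P² = 81/14
sum k=0..1:
  [0] +1/36 = 1/36
  [1] −1/4 = -1/4
S = -2/9
C² = P²·S² = 2/7 ; C = -0.534522

−√(2/7) = -0.534522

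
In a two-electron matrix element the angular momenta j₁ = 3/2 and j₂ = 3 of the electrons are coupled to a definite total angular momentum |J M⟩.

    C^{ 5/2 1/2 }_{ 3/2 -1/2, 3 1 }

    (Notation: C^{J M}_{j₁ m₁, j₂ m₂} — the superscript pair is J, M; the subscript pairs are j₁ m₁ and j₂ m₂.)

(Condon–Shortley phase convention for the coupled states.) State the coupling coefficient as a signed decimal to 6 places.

j₁+j₂−J=2  J+j₁−j₂=1  J−j₁+j₂=4  j₁+j₂+J+1=8
(j₁±m₁, j₂±m₂, J±M) = (1,2,4,2,3,2)
P² = 288/35
sum k=1..2:
  [1] −1/6 = -1/6
  [2] +1/8 = 1/8
S = -1/24
C² = P²·S² = 1/70 ; C = -0.119523

−√(1/70) = -0.119523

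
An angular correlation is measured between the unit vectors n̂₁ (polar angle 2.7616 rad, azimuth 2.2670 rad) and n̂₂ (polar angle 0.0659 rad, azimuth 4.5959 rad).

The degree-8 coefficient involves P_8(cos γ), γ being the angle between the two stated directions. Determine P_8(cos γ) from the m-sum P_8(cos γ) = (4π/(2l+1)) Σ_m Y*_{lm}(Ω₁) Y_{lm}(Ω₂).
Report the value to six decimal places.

-0.216493

Term-by-term m-sum for l=8 (normalisation 4π/17 = 0.739198):
  term(m=-8) = (0.000000, 0.000000)   from Y*(Ω₁)=(0.000140, -0.000121), Y(Ω₂)=(0.000000, 0.000000)
  term(m=-7) = (0.000000, -0.000000)   from Y*(Ω₁)=(0.001825, 0.000297), Y(Ω₂)=(0.000000, -0.000000)
  term(m=-6) = (0.000000, -0.000000)   from Y*(Ω₁)=(0.005967, 0.010064), Y(Ω₂)=(-0.000000, -0.000000)
  term(m=-5) = (-0.000000, -0.000001)   from Y*(Ω₁)=(-0.017539, 0.049672), Y(Ω₂)=(-0.000007, 0.000010)
  term(m=-4) = (-0.000043, -0.000005)   from Y*(Ω₁)=(-0.161527, 0.060206), Y(Ω₂)=(0.000225, 0.000113)
  term(m=-3) = (-0.001188, 0.001008)   from Y*(Ω₁)=(-0.344707, -0.196367), Y(Ω₂)=(0.001344, -0.003689)
  term(m=-2) = (-0.001357, 0.024837)   from Y*(Ω₁)=(-0.101004, -0.560183), Y(Ω₂)=(-0.042519, -0.010089)
  term(m=-1) = (0.063682, 0.067257)   from Y*(Ω₁)=(0.189920, -0.227226), Y(Ω₂)=(-0.036351, 0.310641)
  term(m=+0) = (-0.415063, -0.000000)   from Y*(Ω₁)=(-0.386489, -0.000000), Y(Ω₂)=(1.073931, 0.000000)
  term(m=+1) = (0.063682, -0.067257)   from Y*(Ω₁)=(-0.189920, -0.227226), Y(Ω₂)=(0.036351, 0.310641)
  term(m=+2) = (-0.001357, -0.024837)   from Y*(Ω₁)=(-0.101004, 0.560183), Y(Ω₂)=(-0.042519, 0.010089)
  term(m=+3) = (-0.001188, -0.001008)   from Y*(Ω₁)=(0.344707, -0.196367), Y(Ω₂)=(-0.001344, -0.003689)
  term(m=+4) = (-0.000043, 0.000005)   from Y*(Ω₁)=(-0.161527, -0.060206), Y(Ω₂)=(0.000225, -0.000113)
  term(m=+5) = (-0.000000, 0.000001)   from Y*(Ω₁)=(0.017539, 0.049672), Y(Ω₂)=(0.000007, 0.000010)
  term(m=+6) = (0.000000, 0.000000)   from Y*(Ω₁)=(0.005967, -0.010064), Y(Ω₂)=(-0.000000, 0.000000)
  term(m=+7) = (0.000000, 0.000000)   from Y*(Ω₁)=(-0.001825, 0.000297), Y(Ω₂)=(-0.000000, -0.000000)
  term(m=+8) = (0.000000, -0.000000)   from Y*(Ω₁)=(0.000140, 0.000121), Y(Ω₂)=(0.000000, -0.000000)
Σ over m = (-0.292876, 0.000000); ×(4π/17) → (-0.216493, 0.000000). Real part: -0.216493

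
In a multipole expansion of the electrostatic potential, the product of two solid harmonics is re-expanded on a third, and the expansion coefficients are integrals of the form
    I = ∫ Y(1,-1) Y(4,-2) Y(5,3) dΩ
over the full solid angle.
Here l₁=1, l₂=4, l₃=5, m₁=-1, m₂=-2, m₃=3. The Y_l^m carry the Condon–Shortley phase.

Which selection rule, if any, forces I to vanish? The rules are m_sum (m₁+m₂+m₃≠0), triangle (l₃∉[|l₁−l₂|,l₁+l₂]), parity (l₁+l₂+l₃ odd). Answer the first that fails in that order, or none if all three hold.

none

m₁+m₂+m₃ = -1 − 2 + 3 = 0  ✓
triangle: |1−4|=3 ≤ l₃=5 ≤ 1+4=5  ✓
parity: l₁+l₂+l₃ = 10 is even  ✓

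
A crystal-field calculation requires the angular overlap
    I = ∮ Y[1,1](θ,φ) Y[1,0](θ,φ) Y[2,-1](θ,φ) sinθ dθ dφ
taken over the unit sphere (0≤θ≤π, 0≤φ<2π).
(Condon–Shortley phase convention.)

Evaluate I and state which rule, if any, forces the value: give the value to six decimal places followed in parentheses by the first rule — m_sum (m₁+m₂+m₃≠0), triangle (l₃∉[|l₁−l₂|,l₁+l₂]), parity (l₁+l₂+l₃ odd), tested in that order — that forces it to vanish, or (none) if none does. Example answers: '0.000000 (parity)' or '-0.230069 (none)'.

Checks pass: Σm=0; 4 even; l₃=2∈[0,2].
(2·1+1)(2·1+1)(2·2+1) = 45
Δ: 0! 2! 2! / 5! → 1/30
sum: t=0:+1/1 = 1/1
3j²(1 1 2; 0 0 0) = Δ·Π!·Σ² = 2/15  (sign +1)
sum: t=0:+1/2 = 1/2
3j²(1 1 2; 1 0 -1) = Δ·Π!·Σ² = 1/10  (sign -1)
combine: 4πI² = 45·2/15·1/10 = 3/5
take √, sign -1: I = -0.21850969
No selection rule forces the value: the integral is nonzero (none).

-0.218510 (none)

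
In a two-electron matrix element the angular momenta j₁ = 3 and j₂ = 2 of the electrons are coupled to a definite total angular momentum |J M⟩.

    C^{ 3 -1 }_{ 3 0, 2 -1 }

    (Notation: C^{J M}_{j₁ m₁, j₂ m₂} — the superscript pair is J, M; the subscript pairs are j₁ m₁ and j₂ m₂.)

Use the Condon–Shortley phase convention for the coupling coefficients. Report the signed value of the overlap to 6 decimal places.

−√(1/30) ≈ -0.182574

√[7·2!4!2!/9! · 3!3!1!3!2!4!] = √(96/5)
  +(−1)^0/∏(0,2,3,1,1,1)! = 1/12  (running 1/12)
  +(−1)^1/∏(1,1,2,0,2,2)! = -1/8  (running -1/24)
⟨..|..⟩ = √(96/5)·(-1/24) = -0.182574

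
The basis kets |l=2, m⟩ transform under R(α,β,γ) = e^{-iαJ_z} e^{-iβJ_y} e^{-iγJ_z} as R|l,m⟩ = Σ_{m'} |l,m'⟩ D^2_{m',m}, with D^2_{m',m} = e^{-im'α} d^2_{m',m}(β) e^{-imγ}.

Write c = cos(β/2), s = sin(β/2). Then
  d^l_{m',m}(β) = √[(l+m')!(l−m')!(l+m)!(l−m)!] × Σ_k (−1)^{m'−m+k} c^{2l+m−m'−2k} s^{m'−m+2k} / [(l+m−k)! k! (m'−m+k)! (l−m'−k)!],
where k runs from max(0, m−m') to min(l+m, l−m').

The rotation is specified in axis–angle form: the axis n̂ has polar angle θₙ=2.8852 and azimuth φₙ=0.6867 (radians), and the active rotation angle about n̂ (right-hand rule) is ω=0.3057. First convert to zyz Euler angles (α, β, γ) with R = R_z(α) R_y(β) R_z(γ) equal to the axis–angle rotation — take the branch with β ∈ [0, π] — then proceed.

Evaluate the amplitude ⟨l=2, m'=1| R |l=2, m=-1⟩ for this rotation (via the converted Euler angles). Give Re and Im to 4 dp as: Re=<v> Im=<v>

Re=-0.0009 Im=0.0044

Axis–angle → zyz. n̂ = (sinθₙcosφₙ, sinθₙsinφₙ, cosθₙ) = (+0.196114, +0.160775, -0.967311), ω = 0.3057.
R = I cosω + sinω [n̂]ₓ + (1−cosω) n̂n̂ᵀ gives
  R = [+0.955420, +0.292585, +0.039592; -0.289661, +0.954835, -0.066233; -0.057182, +0.051812, +0.997018]
β = atan2(√(R₁₃²+R₂₃²), R₃₃) = 0.077241; α = atan2(R₂₃, R₁₃) mod 2π = 5.251162; γ = atan2(R₃₂, −R₃₁) mod 2π = 0.736169
D^2_{1,-1}(5.2512,0.0772,0.7362) = e^{-i·1·5.2512}·d^2_{1,-1}(0.0772)·e^{-i·-1·0.7362}. Compute d first:
Half-angle: c=0.999254, s=0.038611. N=√(6·1·1·6)=6.000000
The bounds max(0,m−m')=0 and min(l+m,l−m')=1 give 2 terms
  k=0: (−1)^2·6.0000/(2)·0.9993^2·0.0386^2 = +0.004466
  k=1: (−1)^3·6.0000/(6)·0.9993^0·0.0386^4 = -0.000002
d^2_{1,-1}(0.0772) = +0.004466 -0.000002 = +0.004464
Phases: e^{-i·(1)·5.2512}=+0.513083+0.858339i, e^{-i·(-1)·0.7362}=+0.741046+0.671454i ⇒ D=-0.000875+0.004377i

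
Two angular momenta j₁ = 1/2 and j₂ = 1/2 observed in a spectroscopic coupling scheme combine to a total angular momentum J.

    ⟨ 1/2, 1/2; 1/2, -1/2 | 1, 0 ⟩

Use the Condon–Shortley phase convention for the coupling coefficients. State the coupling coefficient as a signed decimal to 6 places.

j₁+j₂−J=0  J+j₁−j₂=1  J−j₁+j₂=1  j₁+j₂+J+1=3
(j₁±m₁, j₂±m₂, J±M) = (1,0,0,1,1,1)
P² = 1/2
sum k=0..0:
  [0] +1/1 = 1
S = 1
C² = P²·S² = 1/2 ; C = +0.707107

+√(1/2) ≈ +0.707107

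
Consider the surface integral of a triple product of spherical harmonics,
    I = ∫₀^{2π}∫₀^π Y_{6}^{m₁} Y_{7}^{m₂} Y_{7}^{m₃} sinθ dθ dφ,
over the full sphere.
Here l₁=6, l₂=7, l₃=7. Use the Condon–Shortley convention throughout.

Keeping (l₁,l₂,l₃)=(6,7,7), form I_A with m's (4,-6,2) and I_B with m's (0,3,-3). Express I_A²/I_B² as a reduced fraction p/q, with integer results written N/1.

72072/38809

Shared (l₁,l₂,l₃)=(6,7,7): N and (l;000)² cancel in I_A²/I_B².
A: Δ = 6!·6!·8!/21! = 1/2444321880; Racah Σ t=0..1: t=0:+1/174182400 t=1:−1/580608000 = 1/248832000; ⇒ 3j(6 7 7; 4 -6 2)² = 21/1615, sgn -1
B: Δ = 6!·6!·8!/21! = 1/2444321880; Racah Σ t=2..6: t=2:+1/92897280 t=3:−1/6531840 t=4:+1/3317760 t=5:−1/10368000 t=6:+1/298598400 = 197/2985984000; ⇒ 3j(6 7 7; 0 3 -3)² = 38809/5542680, sgn +1
I_A²/I_B² = (21/1615)/(38809/5542680) = 72072/38809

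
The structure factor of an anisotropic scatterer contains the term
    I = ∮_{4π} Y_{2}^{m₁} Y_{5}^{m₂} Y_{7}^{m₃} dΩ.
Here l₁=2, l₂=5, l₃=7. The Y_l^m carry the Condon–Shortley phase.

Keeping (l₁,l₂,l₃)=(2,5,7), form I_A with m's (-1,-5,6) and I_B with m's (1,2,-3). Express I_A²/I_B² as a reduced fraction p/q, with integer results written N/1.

143/240

Same 2,5,7: normalisation and zero-m 3j drop out of the ratio.
A: Δ: 0! 4! 10! / 15! → 1/15015; sum: t=0:+1/21772800 = 1/21772800; 3j²(2 5 7; -1 -5 6) = Δ·Π!·Σ² = 2/105  (sign -1)
B: Δ: 0! 4! 10! / 15! → 1/15015; sum: t=0:+1/181440 = 1/181440; 3j²(2 5 7; 1 2 -3) = Δ·Π!·Σ² = 32/1001  (sign +1)
I_A²/I_B² = (2/105)/(32/1001) = 143/240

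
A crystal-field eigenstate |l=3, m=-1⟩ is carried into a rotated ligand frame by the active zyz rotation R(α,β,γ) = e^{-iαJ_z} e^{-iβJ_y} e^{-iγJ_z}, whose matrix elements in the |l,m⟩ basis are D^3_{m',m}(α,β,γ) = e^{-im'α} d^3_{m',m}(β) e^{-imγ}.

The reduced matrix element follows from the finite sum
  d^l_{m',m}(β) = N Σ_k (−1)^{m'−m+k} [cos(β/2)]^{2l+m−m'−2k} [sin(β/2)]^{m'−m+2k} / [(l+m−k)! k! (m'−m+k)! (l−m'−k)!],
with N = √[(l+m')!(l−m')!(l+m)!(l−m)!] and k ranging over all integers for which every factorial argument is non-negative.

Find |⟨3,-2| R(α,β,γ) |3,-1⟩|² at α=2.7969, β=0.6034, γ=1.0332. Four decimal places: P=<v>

P=0.3616

D^3_{-2,-1}(2.7969,0.6034,1.0332) = e^{-i·-2·2.7969}·d^3_{-2,-1}(0.6034)·e^{-i·-1·1.0332}. Compute d first:
c=cos(0.603400/2)=0.954833, s=sin(0.603400/2)=0.297144; N=√[1·120·2·24]=75.894664
k∈{1,2} keeps every argument non-negative
  k=1: (−1)^0·75.8947/(24)·0.9548^5·0.2971^1 = +0.745767
  k=2: (−1)^1·75.8947/(12)·0.9548^3·0.2971^3 = -0.144448
d^3_{-2,-1}(0.6034) = +0.745767 -0.144448 = +0.601319
|D^3_{-2,-1}|² = |d^3_{-2,-1}(β)|² = (+0.601319)² = 0.361584 (the z-rotation phases have unit modulus)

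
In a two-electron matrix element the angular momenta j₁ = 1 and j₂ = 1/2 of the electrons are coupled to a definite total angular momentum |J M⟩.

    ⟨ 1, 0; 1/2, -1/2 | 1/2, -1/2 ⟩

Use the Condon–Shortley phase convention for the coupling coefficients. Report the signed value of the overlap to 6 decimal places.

+0.577350

triangle: 1!*1!*0!/3! = 1/6
(j±m)!: 1!*1!*0!*1!*0!*1! = 1
prefactor² = (2J+1)*Δ*N² = 1/3
  k=0: +1/(0!*1!*1!*0!*0!*0!) = 1
Σ = 1  ⇒  CG² = 1/3*1² = 1/3
CG = +√(1/3) = +0.577350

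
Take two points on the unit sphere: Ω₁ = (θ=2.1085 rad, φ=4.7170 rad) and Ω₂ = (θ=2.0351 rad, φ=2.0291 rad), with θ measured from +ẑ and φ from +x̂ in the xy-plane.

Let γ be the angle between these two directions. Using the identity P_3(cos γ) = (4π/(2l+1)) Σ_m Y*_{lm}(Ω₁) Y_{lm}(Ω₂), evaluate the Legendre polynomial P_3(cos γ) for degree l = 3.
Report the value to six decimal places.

Addition theorem: P_3(cos γ) = (4π/7) Σ_m Y*_{lm}(Ω₁) Y_{lm}(Ω₂), m = −3…3:
  term(m=-3) = -0.016414+0.077114i   from Y*(Ω₁)=-0.003657+0.264323i, Y(Ω₂)=+0.292543+0.058049i
  term(m=-2) = +0.086997-0.111309i   from Y*(Ω₁)=+0.386108+0.003561i, Y(Ω₂)=+0.222641-0.290338i
  term(m=-1) = -0.000059+0.000029i   from Y*(Ω₁)=+0.000399-0.086482i, Y(Ω₂)=-0.000336-0.000680i
  term(m=+0) = +0.107713+0.000000i   from Y*(Ω₁)=+0.322707-0.000000i, Y(Ω₂)=+0.333778+0.000000i
  term(m=+1) = -0.000059-0.000029i   from Y*(Ω₁)=-0.000399-0.086482i, Y(Ω₂)=+0.000336-0.000680i
  term(m=+2) = +0.086997+0.111309i   from Y*(Ω₁)=+0.386108-0.003561i, Y(Ω₂)=+0.222641+0.290338i
  term(m=+3) = -0.016414-0.077114i   from Y*(Ω₁)=+0.003657+0.264323i, Y(Ω₂)=-0.292543+0.058049i
Total Σ_m = +0.248762+0.000000i. Multiply by 1.795196: +0.446577+0.000000i. P_3(cos γ) = 0.446577

0.446577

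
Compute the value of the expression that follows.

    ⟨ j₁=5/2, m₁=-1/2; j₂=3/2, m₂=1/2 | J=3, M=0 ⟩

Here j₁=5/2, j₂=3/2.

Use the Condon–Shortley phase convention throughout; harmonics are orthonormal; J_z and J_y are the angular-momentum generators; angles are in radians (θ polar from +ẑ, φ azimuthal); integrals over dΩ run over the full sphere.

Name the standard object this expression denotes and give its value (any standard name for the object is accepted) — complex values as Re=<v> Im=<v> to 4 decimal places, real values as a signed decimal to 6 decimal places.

This is a Clebsch–Gordan (vector-coupling) coefficient.
j₁+j₂−J=1  J+j₁−j₂=4  J−j₁+j₂=2  j₁+j₂+J+1=8
(j₁±m₁, j₂±m₂, J±M) = (2,3,2,1,3,3)
P² = 36/5
sum k=0..1:
  [0] +1/12 = 1/12
  [1] −1/4 = -1/4
S = -1/6
C² = P²·S² = 1/5 ; C = -0.447214

Clebsch–Gordan coefficient, −√(1/5) ≈ -0.447214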